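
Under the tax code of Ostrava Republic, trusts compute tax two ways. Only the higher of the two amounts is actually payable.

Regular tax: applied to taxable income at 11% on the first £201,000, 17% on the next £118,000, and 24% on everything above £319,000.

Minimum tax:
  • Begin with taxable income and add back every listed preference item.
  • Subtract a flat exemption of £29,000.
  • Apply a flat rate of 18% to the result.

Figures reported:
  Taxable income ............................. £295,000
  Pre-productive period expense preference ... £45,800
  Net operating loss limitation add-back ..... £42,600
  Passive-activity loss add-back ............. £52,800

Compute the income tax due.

£73,296

Regular tax:
  £201,000 × 11% = £22,110
  £94,000 × 17% = £15,980
  → £38,090

Minimum tax:
  Adjusted income: £295,000 + £45,800 + £42,600 + £52,800 = £436,200
  Less exemption £29,000 → base £407,200
  £407,200 × 18% = £73,296

£73,296 > £38,090, so the minimum tax is the binding amount.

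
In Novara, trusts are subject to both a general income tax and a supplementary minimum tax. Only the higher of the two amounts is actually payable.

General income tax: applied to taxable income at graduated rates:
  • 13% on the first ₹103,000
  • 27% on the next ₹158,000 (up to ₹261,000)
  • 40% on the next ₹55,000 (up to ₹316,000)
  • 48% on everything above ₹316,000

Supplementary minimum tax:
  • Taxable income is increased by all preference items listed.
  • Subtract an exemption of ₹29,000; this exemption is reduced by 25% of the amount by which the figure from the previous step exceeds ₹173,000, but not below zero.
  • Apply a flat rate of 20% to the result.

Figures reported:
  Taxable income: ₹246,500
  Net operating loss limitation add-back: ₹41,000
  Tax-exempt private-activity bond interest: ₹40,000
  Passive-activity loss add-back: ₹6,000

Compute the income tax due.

Supplementary minimum tax:
  Adjusted income: ₹246,500 + ₹41,000 + ₹40,000 + ₹6,000 = ₹333,500
  Exemption: 25% × (₹333,500 − ₹173,000) = ₹40,125 ≥ ₹29,000, so the exemption is fully phased out
  Base: ₹333,500 − ₹0 = ₹333,500
  ₹333,500 × 20% = ₹66,700

General income tax:
  ₹103,000 × 13% = ₹13,390
  ₹143,500 × 27% = ₹38,745
  → ₹52,135

₹66,700 > ₹52,135, so the supplementary minimum tax is the binding amount.

₹66,700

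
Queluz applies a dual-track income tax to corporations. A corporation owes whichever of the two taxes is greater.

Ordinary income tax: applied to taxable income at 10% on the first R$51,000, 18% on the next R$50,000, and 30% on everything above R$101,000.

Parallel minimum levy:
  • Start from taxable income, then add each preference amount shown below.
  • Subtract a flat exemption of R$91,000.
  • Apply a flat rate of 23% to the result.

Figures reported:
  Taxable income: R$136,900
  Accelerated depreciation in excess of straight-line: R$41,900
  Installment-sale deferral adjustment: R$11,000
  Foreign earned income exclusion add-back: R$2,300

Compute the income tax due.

R$24,870

Parallel minimum levy:
  Adjusted income: R$136,900 + R$41,900 + R$11,000 + R$2,300 = R$192,100
  Less exemption R$91,000 → base R$101,100
  R$101,100 × 23% = R$23,253

Ordinary income tax:
  R$51,000 × 10% = R$5,100
  R$50,000 × 18% = R$9,000
  R$35,900 × 30% = R$10,770
  → R$24,870

R$24,870 > R$23,253, so the ordinary income tax governs.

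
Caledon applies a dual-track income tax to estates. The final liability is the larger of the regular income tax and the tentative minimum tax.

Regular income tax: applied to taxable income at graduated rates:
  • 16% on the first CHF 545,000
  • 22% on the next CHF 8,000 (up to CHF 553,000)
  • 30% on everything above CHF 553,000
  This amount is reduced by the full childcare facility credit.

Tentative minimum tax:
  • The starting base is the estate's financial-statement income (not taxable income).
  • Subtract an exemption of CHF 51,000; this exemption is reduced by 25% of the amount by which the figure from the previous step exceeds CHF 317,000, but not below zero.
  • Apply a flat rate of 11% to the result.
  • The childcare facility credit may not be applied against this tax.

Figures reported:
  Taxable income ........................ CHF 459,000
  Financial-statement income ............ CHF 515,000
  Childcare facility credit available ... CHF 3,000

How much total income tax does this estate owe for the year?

Tentative minimum tax:
  Base (financial-statement income): CHF 515,000
  Exemption: CHF 51,000 − 25% × (CHF 515,000 − CHF 317,000) = CHF 51,000 − CHF 49,500 = CHF 1,500
  Base: CHF 515,000 − CHF 1,500 = CHF 513,500
  CHF 513,500 × 11% = CHF 56,485

Regular income tax:
  CHF 459,000 × 16% = CHF 73,440
  Less childcare facility credit CHF 3,000 → CHF 70,440

CHF 70,440 > CHF 56,485, so the regular income tax governs.

CHF 70,440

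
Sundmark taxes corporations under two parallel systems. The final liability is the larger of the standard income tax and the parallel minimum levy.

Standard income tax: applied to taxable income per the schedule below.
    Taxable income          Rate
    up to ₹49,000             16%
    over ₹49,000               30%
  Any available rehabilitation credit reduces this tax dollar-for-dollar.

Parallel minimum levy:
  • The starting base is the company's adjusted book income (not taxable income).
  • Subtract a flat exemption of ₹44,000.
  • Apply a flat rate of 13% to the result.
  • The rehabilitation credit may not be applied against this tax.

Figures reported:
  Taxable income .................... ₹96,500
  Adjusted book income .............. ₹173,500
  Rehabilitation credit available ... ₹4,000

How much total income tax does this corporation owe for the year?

Parallel minimum levy:
  Base (adjusted book income): ₹173,500
  Less exemption ₹44,000 → base ₹129,500
  ₹129,500 × 13% = ₹16,835

Standard income tax:
  ₹49,000 × 16% = ₹7,840
  ₹47,500 × 30% = ₹14,250
  → ₹22,090
  Less rehabilitation credit ₹4,000 → ₹18,090

₹18,090 > ₹16,835, so the standard income tax governs.

₹18,090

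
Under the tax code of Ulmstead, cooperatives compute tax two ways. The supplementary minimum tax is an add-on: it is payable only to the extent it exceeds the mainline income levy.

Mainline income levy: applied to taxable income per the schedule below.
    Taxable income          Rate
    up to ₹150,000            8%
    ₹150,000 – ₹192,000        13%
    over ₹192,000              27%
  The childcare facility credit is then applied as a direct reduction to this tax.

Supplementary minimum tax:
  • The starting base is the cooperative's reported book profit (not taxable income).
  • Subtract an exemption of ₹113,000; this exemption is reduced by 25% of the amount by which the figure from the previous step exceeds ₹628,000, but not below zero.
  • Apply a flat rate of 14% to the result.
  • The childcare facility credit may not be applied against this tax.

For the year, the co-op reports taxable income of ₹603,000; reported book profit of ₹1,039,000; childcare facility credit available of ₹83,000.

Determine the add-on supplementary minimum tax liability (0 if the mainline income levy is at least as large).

Supplementary minimum tax:
  Base (reported book profit): ₹1,039,000
  Exemption: ₹113,000 − 25% × (₹1,039,000 − ₹628,000) = ₹113,000 − ₹102,750 = ₹10,250
  Base: ₹1,039,000 − ₹10,250 = ₹1,028,750
  ₹1,028,750 × 14% = ₹144,025

Mainline income levy:
  ₹150,000 × 8% = ₹12,000
  ₹42,000 × 13% = ₹5,460
  ₹411,000 × 27% = ₹110,970
  → ₹128,430
  Less childcare facility credit ₹83,000 → ₹45,430

Excess of supplementary minimum tax over mainline income levy: ₹144,025 − ₹45,430 = ₹98,595.

₹98,595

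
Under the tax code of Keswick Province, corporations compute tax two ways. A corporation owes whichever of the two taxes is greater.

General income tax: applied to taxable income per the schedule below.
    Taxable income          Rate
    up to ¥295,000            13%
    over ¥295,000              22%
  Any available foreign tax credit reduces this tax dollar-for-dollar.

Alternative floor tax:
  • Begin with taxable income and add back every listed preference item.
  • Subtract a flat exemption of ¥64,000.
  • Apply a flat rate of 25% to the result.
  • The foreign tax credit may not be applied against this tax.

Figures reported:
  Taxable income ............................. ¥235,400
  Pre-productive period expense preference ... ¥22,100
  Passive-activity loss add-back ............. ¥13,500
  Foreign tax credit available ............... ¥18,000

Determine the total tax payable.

¥51,750

Alternative floor tax:
  Adjusted income: ¥235,400 + ¥22,100 + ¥13,500 = ¥271,000
  Less exemption ¥64,000 → base ¥207,000
  ¥207,000 × 25% = ¥51,750

General income tax:
  ¥235,400 × 13% = ¥30,602
  Less foreign tax credit ¥18,000 → ¥12,602

¥51,750 > ¥12,602, so the alternative floor tax is the binding amount.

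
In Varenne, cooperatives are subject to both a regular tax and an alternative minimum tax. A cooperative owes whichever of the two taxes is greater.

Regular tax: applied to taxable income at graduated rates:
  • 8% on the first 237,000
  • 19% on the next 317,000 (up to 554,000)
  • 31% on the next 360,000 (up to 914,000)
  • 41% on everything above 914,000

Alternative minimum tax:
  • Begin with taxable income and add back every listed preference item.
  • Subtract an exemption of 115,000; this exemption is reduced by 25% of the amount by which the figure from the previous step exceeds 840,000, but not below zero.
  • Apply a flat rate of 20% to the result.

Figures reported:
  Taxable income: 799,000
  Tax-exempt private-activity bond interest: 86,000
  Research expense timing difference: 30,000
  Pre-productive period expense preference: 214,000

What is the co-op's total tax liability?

217,250

Alternative minimum tax:
  Adjusted income: 799,000 + 86,000 + 30,000 + 214,000 = 1,129,000
  Exemption: 115,000 − 25% × (1,129,000 − 840,000) = 115,000 − 72,250 = 42,750
  Base: 1,129,000 − 42,750 = 1,086,250
  1,086,250 × 20% = 217,250

Regular tax:
  237,000 × 8% = 18,960
  317,000 × 19% = 60,230
  245,000 × 31% = 75,950
  → 155,140

217,250 > 155,140, so the alternative minimum tax is the binding amount.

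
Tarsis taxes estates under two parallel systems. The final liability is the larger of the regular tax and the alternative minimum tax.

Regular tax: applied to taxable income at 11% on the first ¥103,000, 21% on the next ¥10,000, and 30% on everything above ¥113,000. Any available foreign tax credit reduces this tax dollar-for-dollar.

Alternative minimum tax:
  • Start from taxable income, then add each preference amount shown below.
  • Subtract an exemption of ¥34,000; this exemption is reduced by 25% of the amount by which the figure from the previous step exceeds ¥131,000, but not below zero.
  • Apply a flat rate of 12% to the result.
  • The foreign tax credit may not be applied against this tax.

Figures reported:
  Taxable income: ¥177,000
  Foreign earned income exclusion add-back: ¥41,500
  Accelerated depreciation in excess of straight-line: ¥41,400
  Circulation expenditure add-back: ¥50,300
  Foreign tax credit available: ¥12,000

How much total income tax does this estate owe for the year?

¥37,224

Regular tax:
  ¥103,000 × 11% = ¥11,330
  ¥10,000 × 21% = ¥2,100
  ¥64,000 × 30% = ¥19,200
  → ¥32,630
  Less foreign tax credit ¥12,000 → ¥20,630

Alternative minimum tax:
  Adjusted income: ¥177,000 + ¥41,500 + ¥41,400 + ¥50,300 = ¥310,200
  Exemption: 25% × (¥310,200 − ¥131,000) = ¥44,800 ≥ ¥34,000, so the exemption is fully phased out
  Base: ¥310,200 − ¥0 = ¥310,200
  ¥310,200 × 12% = ¥37,224

¥37,224 > ¥20,630, so the alternative minimum tax is the binding amount.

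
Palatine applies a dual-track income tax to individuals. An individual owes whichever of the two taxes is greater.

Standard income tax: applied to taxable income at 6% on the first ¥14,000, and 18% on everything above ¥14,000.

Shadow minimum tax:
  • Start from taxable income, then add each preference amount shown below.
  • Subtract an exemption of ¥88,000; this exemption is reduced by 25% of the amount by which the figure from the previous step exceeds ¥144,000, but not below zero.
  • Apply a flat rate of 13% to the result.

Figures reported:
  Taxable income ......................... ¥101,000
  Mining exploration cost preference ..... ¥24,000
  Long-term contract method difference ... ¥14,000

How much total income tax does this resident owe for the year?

¥16,500

Standard income tax:
  ¥14,000 × 6% = ¥840
  ¥87,000 × 18% = ¥15,660
  → ¥16,500

Shadow minimum tax:
  Adjusted income: ¥101,000 + ¥24,000 + ¥14,000 = ¥139,000
  Exemption: ¥139,000 ≤ ¥144,000, so full ¥88,000 applies
  Base: ¥139,000 − ¥88,000 = ¥51,000
  ¥51,000 × 13% = ¥6,630

¥16,500 > ¥6,630, so the standard income tax governs.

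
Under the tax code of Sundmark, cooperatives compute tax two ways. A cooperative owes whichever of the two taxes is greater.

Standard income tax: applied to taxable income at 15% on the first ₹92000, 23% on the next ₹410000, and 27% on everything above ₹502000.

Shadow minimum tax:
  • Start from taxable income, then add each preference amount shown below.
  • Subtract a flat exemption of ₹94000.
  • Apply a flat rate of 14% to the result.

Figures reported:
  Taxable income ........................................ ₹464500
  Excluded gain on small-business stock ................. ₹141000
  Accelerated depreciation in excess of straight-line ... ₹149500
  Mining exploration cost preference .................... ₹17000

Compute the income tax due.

Standard income tax:
  ₹92000 × 15% = ₹13800
  ₹372500 × 23% = ₹85675
  → ₹99475

Shadow minimum tax:
  Adjusted income: ₹464500 + ₹141000 + ₹149500 + ₹17000 = ₹772000
  Less exemption ₹94000 → base ₹678000
  ₹678000 × 14% = ₹94920

₹99475 > ₹94920, so the standard income tax governs.

₹99475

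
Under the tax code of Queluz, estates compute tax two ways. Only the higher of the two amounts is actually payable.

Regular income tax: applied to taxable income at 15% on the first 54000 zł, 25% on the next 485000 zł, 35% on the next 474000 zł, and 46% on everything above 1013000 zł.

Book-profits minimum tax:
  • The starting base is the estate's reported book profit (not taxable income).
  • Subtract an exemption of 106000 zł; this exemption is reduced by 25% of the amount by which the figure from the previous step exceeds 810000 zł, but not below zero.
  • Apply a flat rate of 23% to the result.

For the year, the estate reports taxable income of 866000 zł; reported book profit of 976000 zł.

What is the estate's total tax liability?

Regular income tax:
  54000 zł × 15% = 8100 zł
  485000 zł × 25% = 121250 zł
  327000 zł × 35% = 114450 zł
  → 243800 zł

Book-profits minimum tax:
  Base (reported book profit): 976000 zł
  Exemption: 106000 zł − 25% × (976000 zł − 810000 zł) = 106000 zł − 41500 zł = 64500 zł
  Base: 976000 zł − 64500 zł = 911500 zł
  911500 zł × 23% = 209645 zł

243800 zł > 209645 zł, so the regular income tax governs.

243800 zł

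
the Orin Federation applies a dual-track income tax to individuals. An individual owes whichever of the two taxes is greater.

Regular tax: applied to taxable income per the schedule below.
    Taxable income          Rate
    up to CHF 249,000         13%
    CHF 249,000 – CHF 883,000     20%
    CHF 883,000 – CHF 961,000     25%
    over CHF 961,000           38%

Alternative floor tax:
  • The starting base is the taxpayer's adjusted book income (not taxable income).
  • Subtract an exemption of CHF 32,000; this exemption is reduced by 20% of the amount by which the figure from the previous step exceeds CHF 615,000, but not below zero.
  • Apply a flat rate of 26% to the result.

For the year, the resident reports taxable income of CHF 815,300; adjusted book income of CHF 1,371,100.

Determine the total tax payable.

Regular tax:
  CHF 249,000 × 13% = CHF 32,370
  CHF 566,300 × 20% = CHF 113,260
  → CHF 145,630

Alternative floor tax:
  Base (adjusted book income): CHF 1,371,100
  Exemption: 20% × (CHF 1,371,100 − CHF 615,000) = CHF 151,220 ≥ CHF 32,000, so the exemption is fully phased out
  Base: CHF 1,371,100 − CHF 0 = CHF 1,371,100
  CHF 1,371,100 × 26% = CHF 356,486

CHF 356,486 > CHF 145,630, so the alternative floor tax is the binding amount.

CHF 356,486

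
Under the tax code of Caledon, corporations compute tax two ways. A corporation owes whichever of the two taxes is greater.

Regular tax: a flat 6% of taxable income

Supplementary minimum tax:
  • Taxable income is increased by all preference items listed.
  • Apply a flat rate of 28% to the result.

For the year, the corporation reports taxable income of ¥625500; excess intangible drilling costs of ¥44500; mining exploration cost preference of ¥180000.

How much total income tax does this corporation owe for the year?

Supplementary minimum tax:
  Adjusted income: ¥625500 + ¥44500 + ¥180000 = ¥850000
  ¥850000 × 28% = ¥238000

Regular tax:
  ¥625500 × 6% = ¥37530

¥238000 > ¥37530, so the supplementary minimum tax is the binding amount.

¥238000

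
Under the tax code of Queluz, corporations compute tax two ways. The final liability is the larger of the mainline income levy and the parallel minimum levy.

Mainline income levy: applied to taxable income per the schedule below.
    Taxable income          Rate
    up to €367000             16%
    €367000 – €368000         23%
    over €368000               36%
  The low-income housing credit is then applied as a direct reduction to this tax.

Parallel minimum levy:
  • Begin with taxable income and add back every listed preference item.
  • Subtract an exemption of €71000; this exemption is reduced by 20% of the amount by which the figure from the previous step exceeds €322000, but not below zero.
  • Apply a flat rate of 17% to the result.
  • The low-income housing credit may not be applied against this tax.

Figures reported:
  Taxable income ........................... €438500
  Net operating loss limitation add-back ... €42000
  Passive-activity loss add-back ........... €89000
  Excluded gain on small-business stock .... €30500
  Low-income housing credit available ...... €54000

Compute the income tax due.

Mainline income levy:
  €367000 × 16% = €58720
  €1000 × 23% = €230
  €70500 × 36% = €25380
  → €84330
  Less low-income housing credit €54000 → €30330

Parallel minimum levy:
  Adjusted income: €438500 + €42000 + €89000 + €30500 = €600000
  Exemption: €71000 − 20% × (€600000 − €322000) = €71000 − €55600 = €15400
  Base: €600000 − €15400 = €584600
  €584600 × 17% = €99382

€99382 > €30330, so the parallel minimum levy is the binding amount.

€99382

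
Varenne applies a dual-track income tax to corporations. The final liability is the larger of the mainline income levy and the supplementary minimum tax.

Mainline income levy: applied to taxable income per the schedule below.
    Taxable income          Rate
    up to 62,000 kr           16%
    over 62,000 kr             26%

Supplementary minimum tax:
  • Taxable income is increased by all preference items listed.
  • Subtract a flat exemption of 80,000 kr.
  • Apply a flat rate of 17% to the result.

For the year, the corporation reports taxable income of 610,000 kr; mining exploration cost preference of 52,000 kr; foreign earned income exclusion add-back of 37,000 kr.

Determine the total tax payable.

152,400 kr

Supplementary minimum tax:
  Adjusted income: 610,000 kr + 52,000 kr + 37,000 kr = 699,000 kr
  Less exemption 80,000 kr → base 619,000 kr
  619,000 kr × 17% = 105,230 kr

Mainline income levy:
  62,000 kr × 16% = 9,920 kr
  548,000 kr × 26% = 142,480 kr
  → 152,400 kr

152,400 kr > 105,230 kr, so the mainline income levy governs.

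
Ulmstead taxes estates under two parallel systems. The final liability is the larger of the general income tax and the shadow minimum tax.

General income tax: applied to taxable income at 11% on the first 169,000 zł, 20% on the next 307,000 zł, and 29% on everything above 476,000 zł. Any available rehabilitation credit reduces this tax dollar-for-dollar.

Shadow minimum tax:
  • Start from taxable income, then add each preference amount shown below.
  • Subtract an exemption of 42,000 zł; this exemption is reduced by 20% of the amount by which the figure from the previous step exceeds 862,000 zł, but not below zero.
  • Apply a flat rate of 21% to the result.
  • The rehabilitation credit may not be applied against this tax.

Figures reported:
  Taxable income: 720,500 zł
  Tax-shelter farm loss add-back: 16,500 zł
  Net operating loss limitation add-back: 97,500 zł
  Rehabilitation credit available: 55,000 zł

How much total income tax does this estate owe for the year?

General income tax:
  169,000 zł × 11% = 18,590 zł
  307,000 zł × 20% = 61,400 zł
  244,500 zł × 29% = 70,905 zł
  → 150,895 zł
  Less rehabilitation credit 55,000 zł → 95,895 zł

Shadow minimum tax:
  Adjusted income: 720,500 zł + 16,500 zł + 97,500 zł = 834,500 zł
  Exemption: 834,500 zł ≤ 862,000 zł, so full 42,000 zł applies
  Base: 834,500 zł − 42,000 zł = 792,500 zł
  792,500 zł × 21% = 166,425 zł

166,425 zł > 95,895 zł, so the shadow minimum tax is the binding amount.

166,425 zł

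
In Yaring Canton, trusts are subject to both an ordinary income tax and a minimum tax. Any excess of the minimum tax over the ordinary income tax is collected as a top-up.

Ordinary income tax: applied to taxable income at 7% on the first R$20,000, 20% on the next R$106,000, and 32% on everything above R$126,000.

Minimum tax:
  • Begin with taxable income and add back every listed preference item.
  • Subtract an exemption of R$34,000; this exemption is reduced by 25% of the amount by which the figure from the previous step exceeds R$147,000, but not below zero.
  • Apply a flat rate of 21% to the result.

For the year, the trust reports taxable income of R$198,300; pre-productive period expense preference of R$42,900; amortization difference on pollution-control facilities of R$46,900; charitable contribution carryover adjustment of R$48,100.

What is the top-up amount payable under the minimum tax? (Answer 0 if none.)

R$24,866

Minimum tax:
  Adjusted income: R$198,300 + R$42,900 + R$46,900 + R$48,100 = R$336,200
  Exemption: 25% × (R$336,200 − R$147,000) = R$47,300 ≥ R$34,000, so the exemption is fully phased out
  Base: R$336,200 − R$0 = R$336,200
  R$336,200 × 21% = R$70,602

Ordinary income tax:
  R$20,000 × 7% = R$1,400
  R$106,000 × 20% = R$21,200
  R$72,300 × 32% = R$23,136
  → R$45,736

Excess of minimum tax over ordinary income tax: R$70,602 − R$45,736 = R$24,866.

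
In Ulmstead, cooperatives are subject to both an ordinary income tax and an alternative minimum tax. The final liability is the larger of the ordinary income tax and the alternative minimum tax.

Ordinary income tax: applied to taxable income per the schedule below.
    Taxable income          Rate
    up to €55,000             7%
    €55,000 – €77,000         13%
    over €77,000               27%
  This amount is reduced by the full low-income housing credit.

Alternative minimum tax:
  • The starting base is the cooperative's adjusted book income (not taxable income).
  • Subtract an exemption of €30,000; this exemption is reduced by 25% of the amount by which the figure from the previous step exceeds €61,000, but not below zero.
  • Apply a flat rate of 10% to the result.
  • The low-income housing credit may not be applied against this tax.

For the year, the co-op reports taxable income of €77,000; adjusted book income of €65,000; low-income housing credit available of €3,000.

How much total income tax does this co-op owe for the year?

€3,710

Alternative minimum tax:
  Base (adjusted book income): €65,000
  Exemption: €30,000 − 25% × (€65,000 − €61,000) = €30,000 − €1,000 = €29,000
  Base: €65,000 − €29,000 = €36,000
  €36,000 × 10% = €3,600

Ordinary income tax:
  €55,000 × 7% = €3,850
  €22,000 × 13% = €2,860
  → €6,710
  Less low-income housing credit €3,000 → €3,710

€3,710 > €3,600, so the ordinary income tax governs.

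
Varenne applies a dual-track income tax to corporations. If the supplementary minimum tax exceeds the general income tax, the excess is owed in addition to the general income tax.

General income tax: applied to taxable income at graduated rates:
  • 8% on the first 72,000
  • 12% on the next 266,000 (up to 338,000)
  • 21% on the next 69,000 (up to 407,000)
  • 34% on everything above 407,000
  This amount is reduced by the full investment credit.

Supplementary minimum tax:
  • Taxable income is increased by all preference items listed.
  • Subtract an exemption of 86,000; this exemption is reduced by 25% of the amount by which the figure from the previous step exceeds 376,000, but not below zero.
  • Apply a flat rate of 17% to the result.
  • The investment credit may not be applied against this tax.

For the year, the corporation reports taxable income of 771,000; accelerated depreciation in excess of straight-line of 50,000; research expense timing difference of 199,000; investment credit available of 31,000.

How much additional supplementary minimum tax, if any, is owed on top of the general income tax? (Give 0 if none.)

28,470

Supplementary minimum tax:
  Adjusted income: 771,000 + 50,000 + 199,000 = 1,020,000
  Exemption: 25% × (1,020,000 − 376,000) = 161,000 ≥ 86,000, so the exemption is fully phased out
  Base: 1,020,000 − 0 = 1,020,000
  1,020,000 × 17% = 173,400

General income tax:
  72,000 × 8% = 5,760
  266,000 × 12% = 31,920
  69,000 × 21% = 14,490
  364,000 × 34% = 123,760
  → 175,930
  Less investment credit 31,000 → 144,930

Excess of supplementary minimum tax over general income tax: 173,400 − 144,930 = 28,470.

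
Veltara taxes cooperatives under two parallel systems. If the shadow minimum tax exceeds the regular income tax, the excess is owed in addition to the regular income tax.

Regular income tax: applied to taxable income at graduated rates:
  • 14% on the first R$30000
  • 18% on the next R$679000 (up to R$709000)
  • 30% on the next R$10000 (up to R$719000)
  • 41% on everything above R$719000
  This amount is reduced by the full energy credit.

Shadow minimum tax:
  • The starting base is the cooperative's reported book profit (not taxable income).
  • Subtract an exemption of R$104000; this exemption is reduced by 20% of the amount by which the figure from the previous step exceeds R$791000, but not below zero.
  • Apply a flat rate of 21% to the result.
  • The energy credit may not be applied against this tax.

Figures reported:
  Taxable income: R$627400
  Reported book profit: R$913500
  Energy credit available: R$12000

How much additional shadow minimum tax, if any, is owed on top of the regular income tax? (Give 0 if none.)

R$75408

Regular income tax:
  R$30000 × 14% = R$4200
  R$597400 × 18% = R$107532
  → R$111732
  Less energy credit R$12000 → R$99732

Shadow minimum tax:
  Base (reported book profit): R$913500
  Exemption: R$104000 − 20% × (R$913500 − R$791000) = R$104000 − R$24500 = R$79500
  Base: R$913500 − R$79500 = R$834000
  R$834000 × 21% = R$175140

Excess of shadow minimum tax over regular income tax: R$175140 − R$99732 = R$75408.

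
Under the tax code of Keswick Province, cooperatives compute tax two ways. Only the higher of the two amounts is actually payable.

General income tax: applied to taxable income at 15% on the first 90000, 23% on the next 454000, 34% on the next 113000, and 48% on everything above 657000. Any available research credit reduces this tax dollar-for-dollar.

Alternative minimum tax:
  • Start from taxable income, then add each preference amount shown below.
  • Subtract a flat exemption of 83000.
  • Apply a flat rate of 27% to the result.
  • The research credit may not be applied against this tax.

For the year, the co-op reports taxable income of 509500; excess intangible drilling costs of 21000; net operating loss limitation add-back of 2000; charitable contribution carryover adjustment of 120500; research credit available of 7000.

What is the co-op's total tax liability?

Alternative minimum tax:
  Adjusted income: 509500 + 21000 + 2000 + 120500 = 653000
  Less exemption 83000 → base 570000
  570000 × 27% = 153900

General income tax:
  90000 × 15% = 13500
  419500 × 23% = 96485
  → 109985
  Less research credit 7000 → 102985

153900 > 102985, so the alternative minimum tax is the binding amount.

153900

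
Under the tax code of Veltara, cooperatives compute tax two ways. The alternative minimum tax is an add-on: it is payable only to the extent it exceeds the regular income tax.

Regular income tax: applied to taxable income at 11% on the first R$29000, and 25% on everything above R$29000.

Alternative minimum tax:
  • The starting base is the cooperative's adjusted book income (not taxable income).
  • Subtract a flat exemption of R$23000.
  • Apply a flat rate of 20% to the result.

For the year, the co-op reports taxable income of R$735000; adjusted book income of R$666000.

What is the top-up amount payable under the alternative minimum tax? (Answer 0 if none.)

Alternative minimum tax:
  Base (adjusted book income): R$666000
  Less exemption R$23000 → base R$643000
  R$643000 × 20% = R$128600

Regular income tax:
  R$29000 × 11% = R$3190
  R$706000 × 25% = R$176500
  → R$179690

R$128600 ≤ R$179690, so no add-on is due.

R$0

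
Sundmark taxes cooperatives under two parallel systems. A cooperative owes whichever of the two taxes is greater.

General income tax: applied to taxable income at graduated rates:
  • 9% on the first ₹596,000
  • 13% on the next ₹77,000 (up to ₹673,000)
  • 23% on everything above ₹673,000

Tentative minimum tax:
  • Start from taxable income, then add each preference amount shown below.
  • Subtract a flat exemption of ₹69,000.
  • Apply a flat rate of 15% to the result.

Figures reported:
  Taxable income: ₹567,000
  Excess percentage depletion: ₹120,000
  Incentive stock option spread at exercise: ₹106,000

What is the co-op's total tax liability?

General income tax:
  ₹567,000 × 9% = ₹51,030

Tentative minimum tax:
  Adjusted income: ₹567,000 + ₹120,000 + ₹106,000 = ₹793,000
  Less exemption ₹69,000 → base ₹724,000
  ₹724,000 × 15% = ₹108,600

₹108,600 > ₹51,030, so the tentative minimum tax is the binding amount.

₹108,600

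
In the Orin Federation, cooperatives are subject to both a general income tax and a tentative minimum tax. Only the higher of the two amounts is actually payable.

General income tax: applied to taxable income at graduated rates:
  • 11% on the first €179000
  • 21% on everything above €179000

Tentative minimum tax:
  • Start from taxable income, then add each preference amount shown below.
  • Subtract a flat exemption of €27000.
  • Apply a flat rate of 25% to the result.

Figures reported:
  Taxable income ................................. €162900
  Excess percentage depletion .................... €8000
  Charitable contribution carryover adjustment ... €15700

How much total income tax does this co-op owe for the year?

€39900

Tentative minimum tax:
  Adjusted income: €162900 + €8000 + €15700 = €186600
  Less exemption €27000 → base €159600
  €159600 × 25% = €39900

General income tax:
  €162900 × 11% = €17919

€39900 > €17919, so the tentative minimum tax is the binding amount.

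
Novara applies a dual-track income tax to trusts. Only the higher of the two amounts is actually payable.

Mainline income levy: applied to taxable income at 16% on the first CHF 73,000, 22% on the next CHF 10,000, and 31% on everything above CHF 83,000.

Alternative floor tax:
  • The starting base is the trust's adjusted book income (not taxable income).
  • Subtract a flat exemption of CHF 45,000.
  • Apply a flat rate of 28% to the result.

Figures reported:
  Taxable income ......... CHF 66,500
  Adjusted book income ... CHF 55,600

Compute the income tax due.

Alternative floor tax:
  Base (adjusted book income): CHF 55,600
  Less exemption CHF 45,000 → base CHF 10,600
  CHF 10,600 × 28% = CHF 2,968

Mainline income levy:
  CHF 66,500 × 16% = CHF 10,640

CHF 10,640 > CHF 2,968, so the mainline income levy governs.

CHF 10,640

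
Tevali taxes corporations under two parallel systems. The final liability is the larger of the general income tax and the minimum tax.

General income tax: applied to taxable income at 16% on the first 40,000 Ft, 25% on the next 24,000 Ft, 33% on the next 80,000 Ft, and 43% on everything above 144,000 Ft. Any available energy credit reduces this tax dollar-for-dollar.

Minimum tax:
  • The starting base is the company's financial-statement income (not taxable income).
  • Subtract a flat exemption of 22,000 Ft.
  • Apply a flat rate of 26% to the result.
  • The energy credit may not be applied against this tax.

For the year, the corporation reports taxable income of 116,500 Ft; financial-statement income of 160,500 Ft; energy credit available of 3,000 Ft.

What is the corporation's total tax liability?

36,010 Ft

General income tax:
  40,000 Ft × 16% = 6,400 Ft
  24,000 Ft × 25% = 6,000 Ft
  52,500 Ft × 33% = 17,325 Ft
  → 29,725 Ft
  Less energy credit 3,000 Ft → 26,725 Ft

Minimum tax:
  Base (financial-statement income): 160,500 Ft
  Less exemption 22,000 Ft → base 138,500 Ft
  138,500 Ft × 26% = 36,010 Ft

36,010 Ft > 26,725 Ft, so the minimum tax is the binding amount.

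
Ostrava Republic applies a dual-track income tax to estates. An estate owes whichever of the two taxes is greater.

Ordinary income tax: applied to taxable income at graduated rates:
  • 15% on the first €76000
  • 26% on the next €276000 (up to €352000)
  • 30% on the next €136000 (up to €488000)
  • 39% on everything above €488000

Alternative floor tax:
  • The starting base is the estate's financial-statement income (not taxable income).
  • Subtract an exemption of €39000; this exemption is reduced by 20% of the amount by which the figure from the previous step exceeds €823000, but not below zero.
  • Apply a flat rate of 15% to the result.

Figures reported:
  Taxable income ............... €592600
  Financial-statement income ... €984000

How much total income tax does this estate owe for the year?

€164754

Ordinary income tax:
  €76000 × 15% = €11400
  €276000 × 26% = €71760
  €136000 × 30% = €40800
  €104600 × 39% = €40794
  → €164754

Alternative floor tax:
  Base (financial-statement income): €984000
  Exemption: €39000 − 20% × (€984000 − €823000) = €39000 − €32200 = €6800
  Base: €984000 − €6800 = €977200
  €977200 × 15% = €146580

€164754 > €146580, so the ordinary income tax governs.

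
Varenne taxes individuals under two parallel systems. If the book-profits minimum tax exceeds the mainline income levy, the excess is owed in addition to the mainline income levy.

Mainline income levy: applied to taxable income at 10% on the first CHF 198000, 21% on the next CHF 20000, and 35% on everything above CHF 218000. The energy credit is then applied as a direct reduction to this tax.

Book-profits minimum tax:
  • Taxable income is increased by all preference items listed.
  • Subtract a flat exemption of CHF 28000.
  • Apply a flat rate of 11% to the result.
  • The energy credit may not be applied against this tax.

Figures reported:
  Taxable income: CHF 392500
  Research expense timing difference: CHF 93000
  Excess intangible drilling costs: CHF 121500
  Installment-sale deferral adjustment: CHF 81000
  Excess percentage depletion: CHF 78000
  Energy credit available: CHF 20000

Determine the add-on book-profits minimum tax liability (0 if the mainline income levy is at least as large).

Mainline income levy:
  CHF 198000 × 10% = CHF 19800
  CHF 20000 × 21% = CHF 4200
  CHF 174500 × 35% = CHF 61075
  → CHF 85075
  Less energy credit CHF 20000 → CHF 65075

Book-profits minimum tax:
  Adjusted income: CHF 392500 + CHF 93000 + CHF 121500 + CHF 81000 + CHF 78000 = CHF 766000
  Less exemption CHF 28000 → base CHF 738000
  CHF 738000 × 11% = CHF 81180

Excess of book-profits minimum tax over mainline income levy: CHF 81180 − CHF 65075 = CHF 16105.

CHF 16105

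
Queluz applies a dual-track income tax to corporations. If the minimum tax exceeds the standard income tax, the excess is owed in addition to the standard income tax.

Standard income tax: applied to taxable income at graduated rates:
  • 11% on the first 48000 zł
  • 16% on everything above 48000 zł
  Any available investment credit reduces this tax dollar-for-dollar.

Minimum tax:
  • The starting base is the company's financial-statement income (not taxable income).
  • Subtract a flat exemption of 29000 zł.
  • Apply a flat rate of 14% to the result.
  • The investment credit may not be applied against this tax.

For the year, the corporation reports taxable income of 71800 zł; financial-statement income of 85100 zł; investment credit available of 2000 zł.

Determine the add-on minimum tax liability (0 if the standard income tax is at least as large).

Standard income tax:
  48000 zł × 11% = 5280 zł
  23800 zł × 16% = 3808 zł
  → 9088 zł
  Less investment credit 2000 zł → 7088 zł

Minimum tax:
  Base (financial-statement income): 85100 zł
  Less exemption 29000 zł → base 56100 zł
  56100 zł × 14% = 7854 zł

Excess of minimum tax over standard income tax: 7854 zł − 7088 zł = 766 zł.

766 zł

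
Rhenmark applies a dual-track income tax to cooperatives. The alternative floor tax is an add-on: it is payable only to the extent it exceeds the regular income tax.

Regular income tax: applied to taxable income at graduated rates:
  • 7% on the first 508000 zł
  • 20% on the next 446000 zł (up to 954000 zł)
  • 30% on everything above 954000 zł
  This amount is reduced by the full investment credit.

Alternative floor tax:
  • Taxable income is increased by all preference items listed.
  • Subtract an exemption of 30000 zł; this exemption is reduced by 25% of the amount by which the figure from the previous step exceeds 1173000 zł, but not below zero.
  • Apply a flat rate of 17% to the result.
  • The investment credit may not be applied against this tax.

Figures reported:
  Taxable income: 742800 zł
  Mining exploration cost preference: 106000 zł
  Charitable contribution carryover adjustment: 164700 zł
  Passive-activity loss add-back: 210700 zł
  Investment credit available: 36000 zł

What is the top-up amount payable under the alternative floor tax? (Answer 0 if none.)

Regular income tax:
  508000 zł × 7% = 35560 zł
  234800 zł × 20% = 46960 zł
  → 82520 zł
  Less investment credit 36000 zł → 46520 zł

Alternative floor tax:
  Adjusted income: 742800 zł + 106000 zł + 164700 zł + 210700 zł = 1224200 zł
  Exemption: 30000 zł − 25% × (1224200 zł − 1173000 zł) = 30000 zł − 12800 zł = 17200 zł
  Base: 1224200 zł − 17200 zł = 1207000 zł
  1207000 zł × 17% = 205190 zł

Excess of alternative floor tax over regular income tax: 205190 zł − 46520 zł = 158670 zł.

158670 zł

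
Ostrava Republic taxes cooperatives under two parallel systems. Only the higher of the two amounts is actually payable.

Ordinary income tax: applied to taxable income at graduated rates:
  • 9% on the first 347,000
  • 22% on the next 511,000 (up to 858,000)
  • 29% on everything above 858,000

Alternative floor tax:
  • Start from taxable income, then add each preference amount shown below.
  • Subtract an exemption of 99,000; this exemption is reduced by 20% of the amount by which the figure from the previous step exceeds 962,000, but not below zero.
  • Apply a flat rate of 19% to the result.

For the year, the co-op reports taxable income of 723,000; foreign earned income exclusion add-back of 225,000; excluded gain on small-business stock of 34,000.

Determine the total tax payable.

168,530

Alternative floor tax:
  Adjusted income: 723,000 + 225,000 + 34,000 = 982,000
  Exemption: 99,000 − 20% × (982,000 − 962,000) = 99,000 − 4,000 = 95,000
  Base: 982,000 − 95,000 = 887,000
  887,000 × 19% = 168,530

Ordinary income tax:
  347,000 × 9% = 31,230
  376,000 × 22% = 82,720
  → 113,950

168,530 > 113,950, so the alternative floor tax is the binding amount.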